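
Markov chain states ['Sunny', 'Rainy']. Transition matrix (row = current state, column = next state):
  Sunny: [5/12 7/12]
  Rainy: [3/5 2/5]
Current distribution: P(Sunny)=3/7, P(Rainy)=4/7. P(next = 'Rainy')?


P(next=Rainy) = Σᵢ P(now=i)×P(i→Rainy)
= 3/7×7/12 + 4/7×2/5
= 1/4 + 8/35 = 67/140

P = 67/140 ≈ 0.4786


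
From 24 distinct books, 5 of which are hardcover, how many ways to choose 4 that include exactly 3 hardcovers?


Choose 3 of the 5 hardcovers and 1 of the other 19 books:
C(5,3)×C(19,1) = 10×19 = 190

190


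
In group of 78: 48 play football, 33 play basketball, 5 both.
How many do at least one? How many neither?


|A∪B| = 48+33-5 = 76
Neither = 78-76 = 2

At least one: 76; Neither: 2


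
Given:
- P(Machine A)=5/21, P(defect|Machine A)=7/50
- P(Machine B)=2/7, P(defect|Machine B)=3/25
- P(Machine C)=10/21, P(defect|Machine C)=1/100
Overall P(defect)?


P(B) = Σ P(B|Aᵢ)×P(Aᵢ)
  7/50×5/21 = 1/30
  3/25×2/7 = 6/175
  1/100×10/21 = 1/210
Sum = 38/525

P(defect) = 38/525 ≈ 7.24%


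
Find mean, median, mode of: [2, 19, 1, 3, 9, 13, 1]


Sorted: [1, 1, 2, 3, 9, 13, 19]
Mean = 48/7
Median = 3
Freq: {2: 1, 19: 1, 1: 2, 3: 1, 9: 1, 13: 1}
Mode: [1]

Mean=48/7, Median=3, Mode=1


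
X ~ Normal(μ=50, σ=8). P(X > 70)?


z = (70-50)/8 = 2.5
P(X > 70) = 1 - P(Z ≤ 2.5) = 1 - 0.9938 = 0.0062

P(X > 70) ≈ 0.0062


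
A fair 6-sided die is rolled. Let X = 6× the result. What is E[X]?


E[die] = (1+6)/2 = 7/2
E[X] = 6 × 7/2 = 21

E[X] = 21


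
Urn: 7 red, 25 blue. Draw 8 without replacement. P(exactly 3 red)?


Hypergeometric: C(7,3)×C(25,5)/C(32,8)
= 35×53130/10518300 = 12397/70122

P(X=3) = 12397/70122 ≈ 17.68%


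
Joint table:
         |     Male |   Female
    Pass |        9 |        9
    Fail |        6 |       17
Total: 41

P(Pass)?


P(Pass) = (9+9)/41 = 18/41

P(Pass) = 18/41 ≈ 43.90%


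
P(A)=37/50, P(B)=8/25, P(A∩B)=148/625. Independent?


P(A)×P(B) = 148/625
P(A∩B) = 148/625
Equal ✓ → Independent

Yes, independent


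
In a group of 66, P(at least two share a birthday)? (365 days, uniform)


P(all different) = Π(365-i)/365 for i=0..65
= 0.001904
P(match) = 1 - 0.001904 = 0.998096

P ≈ 0.9981 ≈ 99.81%


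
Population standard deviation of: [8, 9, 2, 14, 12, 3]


Mean = 48/6 = 8
  (8-8)²=0
  (9-8)²=1
  (2-8)²=36
  (14-8)²=36
  (12-8)²=16
  (3-8)²=25
Σ(x-μ)² = 114
σ² = 114/6 = 19

σ = √(19) ≈ 4.3589


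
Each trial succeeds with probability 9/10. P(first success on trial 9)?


Geometric: P(X=9) = (1-p)^(k-1)×p = (1/10)^8×9/10 = 9/1000000000

P(X=9) = 9/1000000000 ≈ 0.00%


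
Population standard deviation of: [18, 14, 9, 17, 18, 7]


Mean = 83/6
  (18-83/6)²=625/36
  (14-83/6)²=1/36
  (9-83/6)²=841/36
  (17-83/6)²=361/36
  (18-83/6)²=625/36
  (7-83/6)²=1681/36
Σ(x-μ)² = 689/6
σ² = (689/6)/6 = 689/36

σ = √(689/36) ≈ 4.3748


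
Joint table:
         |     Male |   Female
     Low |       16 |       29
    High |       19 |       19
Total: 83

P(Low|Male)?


P(Low|Male) = 16/(16+19) = 16/35

P = 16/35 ≈ 45.71%


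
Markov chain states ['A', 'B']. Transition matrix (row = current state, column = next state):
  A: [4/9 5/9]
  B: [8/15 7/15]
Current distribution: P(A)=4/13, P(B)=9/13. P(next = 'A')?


P(next=A) = Σᵢ P(now=i)×P(i→A)
= 4/13×4/9 + 9/13×8/15
= 16/117 + 24/65 = 296/585

P = 296/585 ≈ 0.5060


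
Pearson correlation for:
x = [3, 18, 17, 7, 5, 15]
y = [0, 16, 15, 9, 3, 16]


n=6, Σx=65, Σy=59, Σxy=861, Σx²=921, Σy²=827
r = (6×861 - 65×59)/√((6×921 - 65²)(6×827 - 59²))
= 1331/√(1301×1481) = 1331/√1926781 ≈ 1331/1388.0854 ≈ 0.9589

r ≈ 0.9589


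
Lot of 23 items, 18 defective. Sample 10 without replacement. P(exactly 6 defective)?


Hypergeometric: C(18,6)×C(5,4)/C(23,10)
= 18564×5/1144066 = 390/4807

P(X=6) = 390/4807 ≈ 8.11%


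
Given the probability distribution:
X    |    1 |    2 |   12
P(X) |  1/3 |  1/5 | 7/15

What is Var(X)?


E[X] = 19/3
E[X²] = 205/3
Var(X) = E[X²] - (E[X])² = 205/3 - 361/9 = 254/9

Var(X) = 254/9 ≈ 28.2222


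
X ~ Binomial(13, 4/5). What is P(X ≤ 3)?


P(X ≤ 3) = Σ P(X=i) for i=0..3
P(X=0) = 1/1220703125
P(X=1) = 52/1220703125
P(X=2) = 1248/1220703125
P(X=3) = 18304/1220703125
Sum = 3921/244140625

P(X ≤ 3) = 3921/244140625 ≈ 0.00%


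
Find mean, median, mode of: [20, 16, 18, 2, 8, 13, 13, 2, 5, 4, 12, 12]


Sorted: [2, 2, 4, 5, 8, 12, 12, 13, 13, 16, 18, 20]
Mean = 125/12
Median = 12
Freq: {20: 1, 16: 1, 18: 1, 2: 2, 8: 1, 13: 2, 5: 1, 4: 1, 12: 2}
Mode: [2, 12, 13]

Mean=125/12, Median=12, Mode=[2, 12, 13]


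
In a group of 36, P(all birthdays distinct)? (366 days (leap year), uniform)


P(all different) = Π(366-i)/366 for i=0..35
= (366/366)×(365/366)×...×(331/366)
= 0.168667

P ≈ 0.1687 ≈ 16.87%


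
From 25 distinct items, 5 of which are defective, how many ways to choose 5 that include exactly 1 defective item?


Choose 1 of the 5 defective items and 4 of the other 20 items:
C(5,1)×C(20,4) = 5×4845 = 24225

24225


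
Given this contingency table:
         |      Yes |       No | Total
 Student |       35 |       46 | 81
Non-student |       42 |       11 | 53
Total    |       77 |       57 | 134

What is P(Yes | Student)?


P(Yes | Student) = 35/(35+46) = 35/81

P(Yes|Student) = 35/81 ≈ 43.21%


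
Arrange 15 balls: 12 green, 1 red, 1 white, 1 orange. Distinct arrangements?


15!/(12!×1!×1!×1!) = 2730

2730


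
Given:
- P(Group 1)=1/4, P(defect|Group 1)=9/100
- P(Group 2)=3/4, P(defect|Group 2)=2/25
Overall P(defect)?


P(B) = Σ P(B|Aᵢ)×P(Aᵢ)
  9/100×1/4 = 9/400
  2/25×3/4 = 3/50
Sum = 33/400

P(defect) = 33/400 ≈ 8.25%


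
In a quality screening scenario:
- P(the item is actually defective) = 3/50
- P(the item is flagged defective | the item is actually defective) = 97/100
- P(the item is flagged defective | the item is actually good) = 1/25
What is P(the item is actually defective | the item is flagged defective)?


Using Bayes' theorem:
P(A|B) = P(B|A)·P(A) / P(B)

P(the item is flagged defective) = 97/100 × 3/50 + 1/25 × 47/50
= 291/5000 + 47/1250 = 479/5000

P(the item is actually defective|the item is flagged defective) = (291/5000) / (479/5000) = 291/479

P(the item is actually defective|the item is flagged defective) = 291/479 ≈ 60.75%


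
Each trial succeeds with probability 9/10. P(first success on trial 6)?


Geometric: P(X=6) = (1-p)^(k-1)×p = (1/10)^5×9/10 = 9/1000000

P(X=6) = 9/1000000 ≈ 0.00%


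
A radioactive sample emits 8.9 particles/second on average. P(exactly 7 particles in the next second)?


Poisson(λ=8.9): P(X=7) = e^(-λ)×λ^k/k!
= e^(-8.9) × 8.9^7 / 7!
≈ 0.0001363889265 × 4423133.48955 / 5040 ≈ 0.119696

P(X=7) ≈ 0.119696 ≈ 11.97%


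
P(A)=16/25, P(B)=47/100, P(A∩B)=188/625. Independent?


P(A)×P(B) = 188/625
P(A∩B) = 188/625
Equal ✓ → Independent

Yes, independent


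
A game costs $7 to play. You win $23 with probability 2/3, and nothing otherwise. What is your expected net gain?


E[gain] = (23-7)×2/3 + (-7)×1/3
= 32/3 - 7/3 = 25/3

Expected net gain = $25/3 ≈ $8.33


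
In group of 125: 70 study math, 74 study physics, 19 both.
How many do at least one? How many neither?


|A∪B| = 70+74-19 = 125
Neither = 125-125 = 0

At least one: 125; Neither: 0


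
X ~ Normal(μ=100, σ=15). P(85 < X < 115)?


z₁=(85-100)/15=-1.0, z₂=(115-100)/15=1.0
P = Φ(1.0) - Φ(-1.0) = 0.841345 - 0.158655 = 0.682690 ≈ 0.6827

P(85 < X < 115) ≈ 0.6827


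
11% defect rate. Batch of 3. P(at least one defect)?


P(all good) = (89/100)^3 = 704969/1000000
P(≥1 defect) = 295031/1000000

P = 295031/1000000 ≈ 29.50%


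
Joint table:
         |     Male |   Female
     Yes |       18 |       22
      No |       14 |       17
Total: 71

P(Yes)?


P(Yes) = (18+22)/71 = 40/71

P(Yes) = 40/71 ≈ 56.34%


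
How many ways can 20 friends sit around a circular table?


Circular arrangements of 20 distinct objects: fix one position to break rotational symmetry.
(n-1)! = 19! = 121645100408832000

121645100408832000


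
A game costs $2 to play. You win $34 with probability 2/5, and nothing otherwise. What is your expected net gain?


E[gain] = (34-2)×2/5 + (-2)×3/5
= 64/5 - 6/5 = 58/5

Expected net gain = $58/5 ≈ $11.60


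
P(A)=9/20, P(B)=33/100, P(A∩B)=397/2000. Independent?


P(A)×P(B) = 297/2000
P(A∩B) = 397/2000
Not equal → NOT independent

No, not independent


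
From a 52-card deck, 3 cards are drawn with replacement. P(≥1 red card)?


P(not a red card) = 26/52 = 1/2
P(none in 3 draws) = (1/2)^3 = 1/8
P(≥1 red card) = 1 - 1/8 = 7/8

P = 7/8 ≈ 87.50%


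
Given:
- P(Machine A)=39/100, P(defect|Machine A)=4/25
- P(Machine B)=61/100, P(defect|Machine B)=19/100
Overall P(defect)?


P(B) = Σ P(B|Aᵢ)×P(Aᵢ)
  4/25×39/100 = 39/625
  19/100×61/100 = 1159/10000
Sum = 1783/10000

P(defect) = 1783/10000 ≈ 17.83%


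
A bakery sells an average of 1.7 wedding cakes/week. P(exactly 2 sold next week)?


Poisson(λ=1.7): P(X=2) = e^(-λ)×λ^k/k!
= e^(-1.7) × 1.7^2 / 2!
≈ 0.1826835241 × 2.89 / 2 ≈ 0.263978

P(X=2) ≈ 0.263978 ≈ 26.40%


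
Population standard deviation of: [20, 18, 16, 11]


Mean = 65/4
  (20-65/4)²=225/16
  (18-65/4)²=49/16
  (16-65/4)²=1/16
  (11-65/4)²=441/16
Σ(x-μ)² = 179/4
σ² = (179/4)/4 = 179/16

σ = √(179/16) ≈ 3.3448


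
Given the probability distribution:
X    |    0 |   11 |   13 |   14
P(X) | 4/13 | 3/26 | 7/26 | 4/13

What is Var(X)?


E[X] = 118/13
E[X²] = 1557/13
Var(X) = E[X²] - (E[X])² = 1557/13 - 13924/169 = 6317/169

Var(X) = 6317/169 ≈ 37.3787


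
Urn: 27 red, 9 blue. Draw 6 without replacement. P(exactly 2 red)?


Hypergeometric: C(27,2)×C(9,4)/C(36,6)
= 351×126/1947792 = 1053/46376

P(X=2) = 1053/46376 ≈ 2.27%


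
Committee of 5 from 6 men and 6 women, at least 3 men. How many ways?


Count by #men:
  3M,2W: C(6,3)×C(6,2)=300
  4M,1W: C(6,4)×C(6,1)=90
  5M,0W: C(6,5)×C(6,0)=6
Total = 396

396


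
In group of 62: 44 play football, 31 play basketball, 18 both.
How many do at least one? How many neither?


|A∪B| = 44+31-18 = 57
Neither = 62-57 = 5

At least one: 57; Neither: 5


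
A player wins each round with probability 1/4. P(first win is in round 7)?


Geometric: P(X=7) = (1-p)^(k-1)×p = (3/4)^6×1/4 = 729/16384

P(X=7) = 729/16384 ≈ 4.45%


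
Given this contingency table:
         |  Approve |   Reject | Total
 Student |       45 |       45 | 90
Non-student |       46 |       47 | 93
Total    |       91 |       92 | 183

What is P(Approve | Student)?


P(Approve | Student) = 45/(45+45) = 45/90 = 1/2

P(Approve|Student) = 1/2 ≈ 50.00%


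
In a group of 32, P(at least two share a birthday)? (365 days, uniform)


P(all different) = Π(365-i)/365 for i=0..31
= 0.246652
P(match) = 1 - 0.246652 = 0.753348

P ≈ 0.7533 ≈ 75.33%


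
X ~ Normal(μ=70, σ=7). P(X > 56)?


z = (56-70)/7 = -2.0
P(X > 56) = 1 - P(Z ≤ -2.0) = 1 - 0.0228 = 0.9772

P(X > 56) ≈ 0.9772


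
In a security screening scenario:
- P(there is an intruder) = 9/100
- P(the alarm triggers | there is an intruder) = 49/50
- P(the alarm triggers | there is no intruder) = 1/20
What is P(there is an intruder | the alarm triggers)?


Using Bayes' theorem:
P(A|B) = P(B|A)·P(A) / P(B)

P(the alarm triggers) = 49/50 × 9/100 + 1/20 × 91/100
= 441/5000 + 91/2000 = 1337/10000

P(there is an intruder|the alarm triggers) = (441/5000) / (1337/10000) = 126/191

P(there is an intruder|the alarm triggers) = 126/191 ≈ 65.97%


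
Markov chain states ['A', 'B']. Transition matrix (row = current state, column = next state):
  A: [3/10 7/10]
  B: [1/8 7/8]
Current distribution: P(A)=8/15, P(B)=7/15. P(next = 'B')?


P(next=B) = Σᵢ P(now=i)×P(i→B)
= 8/15×7/10 + 7/15×7/8
= 28/75 + 49/120 = 469/600

P = 469/600 ≈ 0.7817


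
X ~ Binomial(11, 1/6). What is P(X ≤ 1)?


P(X ≤ 1) = Σ P(X=i) for i=0..1
P(X=0) = 48828125/362797056
P(X=1) = 107421875/362797056
Sum = 9765625/22674816

P(X ≤ 1) = 9765625/22674816 ≈ 43.07%


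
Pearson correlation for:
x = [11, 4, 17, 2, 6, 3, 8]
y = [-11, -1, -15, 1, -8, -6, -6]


n=7, Σx=51, Σy=-46, Σxy=-492, Σx²=539, Σy²=484
r = (7×(-492) - 51×(-46))/√((7×539 - 51²)(7×484 - (-46)²))
= -1098/√(1172×1272) = -1098/√1490784 ≈ -1098/1220.9767 ≈ -0.8993

r ≈ -0.8993


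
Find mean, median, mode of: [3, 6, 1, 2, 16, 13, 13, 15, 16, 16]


Sorted: [1, 2, 3, 6, 13, 13, 15, 16, 16, 16]
Mean = 101/10
Median = 13
Freq: {3: 1, 6: 1, 1: 1, 2: 1, 16: 3, 13: 2, 15: 1}
Mode: [16]

Mean=101/10, Median=13, Mode=16


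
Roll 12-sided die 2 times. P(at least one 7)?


P(no 7)^2 = (11/12)^2 = 121/144
P(≥1) = 1 - 121/144 = 23/144

P = 23/144 ≈ 15.97%


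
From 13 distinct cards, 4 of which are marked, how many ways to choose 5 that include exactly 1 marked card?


Choose 1 of the 4 marked cards and 4 of the other 9 cards:
C(4,1)×C(9,4) = 4×126 = 504

504


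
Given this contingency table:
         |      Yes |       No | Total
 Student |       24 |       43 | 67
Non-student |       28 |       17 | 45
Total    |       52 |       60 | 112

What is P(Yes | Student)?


P(Yes | Student) = 24/(24+43) = 24/67

P(Yes|Student) = 24/67 ≈ 35.82%


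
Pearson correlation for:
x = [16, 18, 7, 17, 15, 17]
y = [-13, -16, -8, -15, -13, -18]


n=6, Σx=90, Σy=-83, Σxy=-1308, Σx²=1432, Σy²=1207
r = (6×(-1308) - 90×(-83))/√((6×1432 - 90²)(6×1207 - (-83)²))
= -378/√(492×353) = -378/√173676 ≈ -378/416.7445 ≈ -0.9070

r ≈ -0.9070


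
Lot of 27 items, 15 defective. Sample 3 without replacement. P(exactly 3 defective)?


Hypergeometric: C(15,3)×C(12,0)/C(27,3)
= 455×1/2925 = 7/45

P(X=3) = 7/45 ≈ 15.56%


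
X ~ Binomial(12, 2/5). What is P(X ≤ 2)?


P(X ≤ 2) = Σ P(X=i) for i=0..2
P(X=0) = 531441/244140625
P(X=1) = 4251528/244140625
P(X=2) = 15588936/244140625
Sum = 4074381/48828125

P(X ≤ 2) = 4074381/48828125 ≈ 8.34%


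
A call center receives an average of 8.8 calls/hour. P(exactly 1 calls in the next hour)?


Poisson(λ=8.8): P(X=1) = e^(-λ)×λ^k/k!
= e^(-8.8) × 8.8^1 / 1!
≈ 0.0001507330751 × 8.8 / 1 ≈ 0.001326

P(X=1) ≈ 0.001326 ≈ 0.13%


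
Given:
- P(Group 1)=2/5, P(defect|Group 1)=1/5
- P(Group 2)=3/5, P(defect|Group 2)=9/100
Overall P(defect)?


P(B) = Σ P(B|Aᵢ)×P(Aᵢ)
  1/5×2/5 = 2/25
  9/100×3/5 = 27/500
Sum = 67/500

P(defect) = 67/500 ≈ 13.40%


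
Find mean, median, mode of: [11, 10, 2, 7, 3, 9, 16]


Sorted: [2, 3, 7, 9, 10, 11, 16]
Mean = 58/7
Median = 9
Freq: {11: 1, 10: 1, 2: 1, 7: 1, 3: 1, 9: 1, 16: 1}
Mode: No mode

Mean=58/7, Median=9, Mode=No mode


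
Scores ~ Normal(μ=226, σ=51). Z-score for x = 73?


z = (x - μ)/σ = (73 - 226)/51 = -3.0

z = -3.0


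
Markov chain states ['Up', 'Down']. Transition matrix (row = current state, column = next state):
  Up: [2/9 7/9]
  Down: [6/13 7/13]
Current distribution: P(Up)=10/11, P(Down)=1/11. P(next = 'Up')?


P(next=Up) = Σᵢ P(now=i)×P(i→Up)
= 10/11×2/9 + 1/11×6/13
= 20/99 + 6/143 = 314/1287

P = 314/1287 ≈ 0.2440


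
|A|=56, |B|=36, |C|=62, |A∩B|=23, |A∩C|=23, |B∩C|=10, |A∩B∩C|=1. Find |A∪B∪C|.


|A∪B∪C| = 56+36+62-23-23-10+1 = 99

|A∪B∪C| = 99


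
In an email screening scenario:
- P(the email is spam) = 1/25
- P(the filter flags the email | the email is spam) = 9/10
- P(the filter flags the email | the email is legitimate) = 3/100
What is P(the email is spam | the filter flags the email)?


Using Bayes' theorem:
P(A|B) = P(B|A)·P(A) / P(B)

P(the filter flags the email) = 9/10 × 1/25 + 3/100 × 24/25
= 9/250 + 18/625 = 81/1250

P(the email is spam|the filter flags the email) = (9/250) / (81/1250) = 5/9

P(the email is spam|the filter flags the email) = 5/9 ≈ 55.56%


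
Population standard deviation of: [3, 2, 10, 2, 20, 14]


Mean = 51/6 = 17/2
  (3-17/2)²=121/4
  (2-17/2)²=169/4
  (10-17/2)²=9/4
  (2-17/2)²=169/4
  (20-17/2)²=529/4
  (14-17/2)²=121/4
Σ(x-μ)² = 559/2
σ² = (559/2)/6 = 559/12

σ = √(559/12) ≈ 6.8252


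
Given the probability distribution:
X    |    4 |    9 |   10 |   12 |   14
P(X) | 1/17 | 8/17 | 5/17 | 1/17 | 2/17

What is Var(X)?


E[X] = 166/17
E[X²] = 100
Var(X) = E[X²] - (E[X])² = 100 - 27556/289 = 1344/289

Var(X) = 1344/289 ≈ 4.6505


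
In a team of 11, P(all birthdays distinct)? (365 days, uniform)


P(all different) = Π(365-i)/365 for i=0..10
= (365/365)×(364/365)×...×(355/365)
= 0.858859

P ≈ 0.8589 ≈ 85.89%


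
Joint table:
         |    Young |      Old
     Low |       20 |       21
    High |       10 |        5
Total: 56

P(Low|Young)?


P(Low|Young) = 20/(20+10) = 20/30 = 2/3

P = 2/3 ≈ 66.67%


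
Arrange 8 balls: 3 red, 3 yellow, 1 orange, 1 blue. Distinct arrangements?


8!/(3!×3!×1!×1!) = 1120

1120


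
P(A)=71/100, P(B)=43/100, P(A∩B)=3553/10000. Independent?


P(A)×P(B) = 3053/10000
P(A∩B) = 3553/10000
Not equal → NOT independent

No, not independent


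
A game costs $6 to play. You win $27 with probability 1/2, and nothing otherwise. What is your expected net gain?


E[gain] = (27-6)×1/2 + (-6)×1/2
= 21/2 - 3 = 15/2

Expected net gain = $15/2 ≈ $7.50


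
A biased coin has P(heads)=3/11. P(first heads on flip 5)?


Geometric: P(X=5) = (1-p)^(k-1)×p = (8/11)^4×3/11 = 12288/161051

P(X=5) = 12288/161051 ≈ 7.63%


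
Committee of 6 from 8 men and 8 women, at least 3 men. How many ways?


Count by #men:
  3M,3W: C(8,3)×C(8,3)=3136
  4M,2W: C(8,4)×C(8,2)=1960
  5M,1W: C(8,5)×C(8,1)=448
  6M,0W: C(8,6)×C(8,0)=28
Total = 5572

5572


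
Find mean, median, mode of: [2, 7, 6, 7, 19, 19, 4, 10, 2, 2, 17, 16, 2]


Sorted: [2, 2, 2, 2, 4, 6, 7, 7, 10, 16, 17, 19, 19]
Mean = 113/13
Median = 7
Freq: {2: 4, 7: 2, 6: 1, 19: 2, 4: 1, 10: 1, 17: 1, 16: 1}
Mode: [2]

Mean=113/13, Median=7, Mode=2


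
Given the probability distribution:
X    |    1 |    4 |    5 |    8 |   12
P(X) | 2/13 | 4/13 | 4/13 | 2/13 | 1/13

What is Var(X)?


E[X] = 66/13
E[X²] = 438/13
Var(X) = E[X²] - (E[X])² = 438/13 - 4356/169 = 1338/169

Var(X) = 1338/169 ≈ 7.9172


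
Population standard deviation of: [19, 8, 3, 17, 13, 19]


Mean = 79/6
  (19-79/6)²=1225/36
  (8-79/6)²=961/36
  (3-79/6)²=3721/36
  (17-79/6)²=529/36
  (13-79/6)²=1/36
  (19-79/6)²=1225/36
Σ(x-μ)² = 1277/6
σ² = (1277/6)/6 = 1277/36

σ = √(1277/36) ≈ 5.9559


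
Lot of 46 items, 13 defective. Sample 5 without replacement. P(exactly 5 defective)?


Hypergeometric: C(13,5)×C(33,0)/C(46,5)
= 1287×1/1370754 = 13/13846

P(X=5) = 13/13846 ≈ 0.09%


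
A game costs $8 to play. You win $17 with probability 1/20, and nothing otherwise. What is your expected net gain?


E[gain] = (17-8)×1/20 + (-8)×19/20
= 9/20 - 38/5 = -143/20

Expected net gain = $-143/20 ≈ $-7.15


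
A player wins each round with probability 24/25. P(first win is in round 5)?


Geometric: P(X=5) = (1-p)^(k-1)×p = (1/25)^4×24/25 = 24/9765625

P(X=5) = 24/9765625 ≈ 0.00%


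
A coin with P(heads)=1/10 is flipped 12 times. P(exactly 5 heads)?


Binomial: P(X=5) = C(12,5)×p^5×(1-p)^7
= 792 × 1/100000 × 4782969/10000000 = 473513931/125000000000

P(X=5) = 473513931/125000000000 ≈ 0.38%


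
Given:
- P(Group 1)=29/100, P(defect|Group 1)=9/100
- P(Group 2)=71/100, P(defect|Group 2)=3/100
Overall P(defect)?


P(B) = Σ P(B|Aᵢ)×P(Aᵢ)
  9/100×29/100 = 261/10000
  3/100×71/100 = 213/10000
Sum = 237/5000

P(defect) = 237/5000 ≈ 4.74%


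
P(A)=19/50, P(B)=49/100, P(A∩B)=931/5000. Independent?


P(A)×P(B) = 931/5000
P(A∩B) = 931/5000
Equal ✓ → Independent

Yes, independent


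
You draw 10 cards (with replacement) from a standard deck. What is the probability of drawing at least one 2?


P(not a 2) = 48/52 = 12/13
P(none in 10 draws) = (12/13)^10 = 61917364224/137858491849
P(≥1 2) = 1 - 61917364224/137858491849 = 75941127625/137858491849

P = 75941127625/137858491849 ≈ 55.09%


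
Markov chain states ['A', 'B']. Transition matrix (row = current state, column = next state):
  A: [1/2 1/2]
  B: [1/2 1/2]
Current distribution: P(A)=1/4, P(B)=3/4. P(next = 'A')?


P(next=A) = Σᵢ P(now=i)×P(i→A)
= 1/4×1/2 + 3/4×1/2
= 1/8 + 3/8 = 1/2

P = 1/2 ≈ 0.5000


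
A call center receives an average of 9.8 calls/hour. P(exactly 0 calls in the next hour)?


Poisson(λ=9.8): P(X=0) = e^(-λ)×λ^k/k!
= e^(-9.8) × 9.8^0 / 0!
≈ 5.545159943e-05 × 1 / 1 ≈ 0.000055

P(X=0) ≈ 0.000055 ≈ 0.01%


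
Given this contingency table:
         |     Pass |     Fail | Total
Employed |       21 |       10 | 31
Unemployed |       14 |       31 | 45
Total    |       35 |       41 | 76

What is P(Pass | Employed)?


P(Pass | Employed) = 21/(21+10) = 21/31

P(Pass|Employed) = 21/31 ≈ 67.74%


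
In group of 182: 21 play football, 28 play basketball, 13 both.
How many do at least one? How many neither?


|A∪B| = 21+28-13 = 36
Neither = 182-36 = 146

At least one: 36; Neither: 146


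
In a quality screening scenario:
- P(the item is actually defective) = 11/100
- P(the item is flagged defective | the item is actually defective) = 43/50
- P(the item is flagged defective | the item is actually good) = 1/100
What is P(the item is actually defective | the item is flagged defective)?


Using Bayes' theorem:
P(A|B) = P(B|A)·P(A) / P(B)

P(the item is flagged defective) = 43/50 × 11/100 + 1/100 × 89/100
= 473/5000 + 89/10000 = 207/2000

P(the item is actually defective|the item is flagged defective) = (473/5000) / (207/2000) = 946/1035

P(the item is actually defective|the item is flagged defective) = 946/1035 ≈ 91.40%


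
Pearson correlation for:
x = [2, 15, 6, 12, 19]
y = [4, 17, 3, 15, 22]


n=5, Σx=54, Σy=61, Σxy=879, Σx²=770, Σy²=1023
r = (5×879 - 54×61)/√((5×770 - 54²)(5×1023 - 61²))
= 1101/√(934×1394) = 1101/√1301996 ≈ 1101/1141.0504 ≈ 0.9649

r ≈ 0.9649


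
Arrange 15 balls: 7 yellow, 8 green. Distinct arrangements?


15!/(7!×8!) = 6435

6435


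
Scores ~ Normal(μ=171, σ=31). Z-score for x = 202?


z = (x - μ)/σ = (202 - 171)/31 = 1.0

z = 1.0


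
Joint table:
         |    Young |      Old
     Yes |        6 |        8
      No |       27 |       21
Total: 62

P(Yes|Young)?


P(Yes|Young) = 6/(6+27) = 6/33 = 2/11

P = 2/11 ≈ 18.18%


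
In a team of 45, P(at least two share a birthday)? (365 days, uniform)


P(all different) = Π(365-i)/365 for i=0..44
= 0.059024
P(match) = 1 - 0.059024 = 0.940976

P ≈ 0.9410 ≈ 94.10%


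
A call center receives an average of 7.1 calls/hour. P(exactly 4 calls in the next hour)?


Poisson(λ=7.1): P(X=4) = e^(-λ)×λ^k/k!
= e^(-7.1) × 7.1^4 / 4!
≈ 0.0008251049233 × 2541.1681 / 24 ≈ 0.087364

P(X=4) ≈ 0.087364 ≈ 8.74%


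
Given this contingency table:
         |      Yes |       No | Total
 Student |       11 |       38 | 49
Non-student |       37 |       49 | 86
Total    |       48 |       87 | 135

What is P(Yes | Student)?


P(Yes | Student) = 11/(11+38) = 11/49

P(Yes|Student) = 11/49 ≈ 22.45%


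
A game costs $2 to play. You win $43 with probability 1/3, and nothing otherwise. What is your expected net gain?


E[gain] = (43-2)×1/3 + (-2)×2/3
= 41/3 - 4/3 = 37/3

Expected net gain = $37/3 ≈ $12.33


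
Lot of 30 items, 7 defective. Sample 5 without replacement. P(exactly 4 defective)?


Hypergeometric: C(7,4)×C(23,1)/C(30,5)
= 35×23/142506 = 115/20358

P(X=4) = 115/20358 ≈ 0.56%


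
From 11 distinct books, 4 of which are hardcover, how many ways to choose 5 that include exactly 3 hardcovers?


Choose 3 of the 4 hardcovers and 2 of the other 7 books:
C(4,3)×C(7,2) = 4×21 = 84

84


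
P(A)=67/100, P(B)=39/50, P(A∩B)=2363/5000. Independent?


P(A)×P(B) = 2613/5000
P(A∩B) = 2363/5000
Not equal → NOT independent

No, not independent


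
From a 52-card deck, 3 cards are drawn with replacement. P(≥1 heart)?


P(not a heart) = 39/52 = 3/4
P(none in 3 draws) = (3/4)^3 = 27/64
P(≥1 heart) = 1 - 27/64 = 37/64

P = 37/64 ≈ 57.81%


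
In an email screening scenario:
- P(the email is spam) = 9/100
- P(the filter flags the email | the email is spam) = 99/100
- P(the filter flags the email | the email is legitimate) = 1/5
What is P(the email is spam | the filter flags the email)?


Using Bayes' theorem:
P(A|B) = P(B|A)·P(A) / P(B)

P(the filter flags the email) = 99/100 × 9/100 + 1/5 × 91/100
= 891/10000 + 91/500 = 2711/10000

P(the email is spam|the filter flags the email) = (891/10000) / (2711/10000) = 891/2711

P(the email is spam|the filter flags the email) = 891/2711 ≈ 32.87%


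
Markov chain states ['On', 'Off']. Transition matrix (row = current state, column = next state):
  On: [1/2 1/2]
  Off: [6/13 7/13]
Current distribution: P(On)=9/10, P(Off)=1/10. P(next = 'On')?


P(next=On) = Σᵢ P(now=i)×P(i→On)
= 9/10×1/2 + 1/10×6/13
= 9/20 + 3/65 = 129/260

P = 129/260 ≈ 0.4962


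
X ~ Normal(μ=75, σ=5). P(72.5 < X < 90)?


z₁=(72.5-75)/5=-0.5, z₂=(90-75)/5=3.0
P = Φ(3.0) - Φ(-0.5) = 0.998650 - 0.308538 = 0.690112 ≈ 0.6901

P(72.5 < X < 90) ≈ 0.6901


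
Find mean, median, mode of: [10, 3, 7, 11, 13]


Sorted: [3, 7, 10, 11, 13]
Mean = 44/5
Median = 10
Freq: {10: 1, 3: 1, 7: 1, 11: 1, 13: 1}
Mode: No mode

Mean=44/5, Median=10, Mode=No mode


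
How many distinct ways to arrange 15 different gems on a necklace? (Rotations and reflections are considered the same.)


Free circular arrangements: rotations and reflections both identified.
(n-1)!/2 = 14!/2 = 87178291200/2 = 43589145600

43589145600


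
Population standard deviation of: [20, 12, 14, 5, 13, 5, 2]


Mean = 71/7
  (20-71/7)²=4761/49
  (12-71/7)²=169/49
  (14-71/7)²=729/49
  (5-71/7)²=1296/49
  (13-71/7)²=400/49
  (5-71/7)²=1296/49
  (2-71/7)²=3249/49
Σ(x-μ)² = 1700/7
σ² = (1700/7)/7 = 1700/49

σ = √(1700/49) ≈ 5.8902


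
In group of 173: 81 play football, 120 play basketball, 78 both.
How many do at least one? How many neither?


|A∪B| = 81+120-78 = 123
Neither = 173-123 = 50

At least one: 123; Neither: 50


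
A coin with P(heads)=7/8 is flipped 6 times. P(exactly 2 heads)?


Binomial: P(X=2) = C(6,2)×p^2×(1-p)^4
= 15 × 49/64 × 1/4096 = 735/262144

P(X=2) = 735/262144 ≈ 0.28%


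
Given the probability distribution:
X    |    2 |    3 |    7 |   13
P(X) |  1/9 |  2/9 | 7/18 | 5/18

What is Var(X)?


E[X] = 65/9
E[X²] = 616/9
Var(X) = E[X²] - (E[X])² = 616/9 - 4225/81 = 1319/81

Var(X) = 1319/81 ≈ 16.2840


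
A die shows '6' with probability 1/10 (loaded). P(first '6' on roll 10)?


Geometric: P(X=10) = (1-p)^(k-1)×p = (9/10)^9×1/10 = 387420489/10000000000

P(X=10) = 387420489/10000000000 ≈ 3.87%


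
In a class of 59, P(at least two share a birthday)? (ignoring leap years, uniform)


P(all different) = Π(365-i)/365 for i=0..58
= 0.007011
P(match) = 1 - 0.007011 = 0.992989

P ≈ 0.9930 ≈ 99.30%


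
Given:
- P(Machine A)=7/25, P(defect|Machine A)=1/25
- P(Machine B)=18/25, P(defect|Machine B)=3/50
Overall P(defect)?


P(B) = Σ P(B|Aᵢ)×P(Aᵢ)
  1/25×7/25 = 7/625
  3/50×18/25 = 27/625
Sum = 34/625

P(defect) = 34/625 ≈ 5.44%


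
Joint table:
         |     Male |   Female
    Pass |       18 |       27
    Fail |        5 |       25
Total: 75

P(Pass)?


P(Pass) = (18+27)/75 = 45/75 = 3/5

P(Pass) = 3/5 ≈ 60.00%


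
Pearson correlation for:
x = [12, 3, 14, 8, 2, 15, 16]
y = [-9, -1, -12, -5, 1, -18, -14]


n=7, Σx=70, Σy=-58, Σxy=-811, Σx²=898, Σy²=772
r = (7×(-811) - 70×(-58))/√((7×898 - 70²)(7×772 - (-58)²))
= -1617/√(1386×2040) = -1617/√2827440 ≈ -1617/1681.4993 ≈ -0.9616

r ≈ -0.9616


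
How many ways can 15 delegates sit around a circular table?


Circular arrangements of 15 distinct objects: fix one position to break rotational symmetry.
(n-1)! = 14! = 87178291200

87178291200


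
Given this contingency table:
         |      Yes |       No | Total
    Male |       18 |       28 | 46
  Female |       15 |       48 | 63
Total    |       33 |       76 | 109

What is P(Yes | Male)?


P(Yes | Male) = 18/(18+28) = 18/46 = 9/23

P(Yes|Male) = 9/23 ≈ 39.13%


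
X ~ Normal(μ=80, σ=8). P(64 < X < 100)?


z₁=(64-80)/8=-2.0, z₂=(100-80)/8=2.5
P = Φ(2.5) - Φ(-2.0) = 0.993790 - 0.022750 = 0.971040 ≈ 0.9710

P(64 < X < 100) ≈ 0.9710


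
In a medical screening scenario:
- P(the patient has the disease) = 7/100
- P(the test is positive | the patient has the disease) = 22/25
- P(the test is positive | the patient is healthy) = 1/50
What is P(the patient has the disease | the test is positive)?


Using Bayes' theorem:
P(A|B) = P(B|A)·P(A) / P(B)

P(the test is positive) = 22/25 × 7/100 + 1/50 × 93/100
= 77/1250 + 93/5000 = 401/5000

P(the patient has the disease|the test is positive) = (77/1250) / (401/5000) = 308/401

P(the patient has the disease|the test is positive) = 308/401 ≈ 76.81%


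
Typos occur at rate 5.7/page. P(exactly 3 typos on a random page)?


Poisson(λ=5.7): P(X=3) = e^(-λ)×λ^k/k!
= e^(-5.7) × 5.7^3 / 3!
≈ 0.003345965457 × 185.193 / 6 ≈ 0.103275

P(X=3) ≈ 0.103275 ≈ 10.33%


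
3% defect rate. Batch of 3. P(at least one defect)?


P(all good) = (97/100)^3 = 912673/1000000
P(≥1 defect) = 87327/1000000

P = 87327/1000000 ≈ 8.73%


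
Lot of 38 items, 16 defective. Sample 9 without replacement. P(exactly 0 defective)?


Hypergeometric: C(16,0)×C(22,9)/C(38,9)
= 1×497420/163011640 = 7/2294

P(X=0) = 7/2294 ≈ 0.31%


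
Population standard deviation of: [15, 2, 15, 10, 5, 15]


Mean = 62/6 = 31/3
  (15-31/3)²=196/9
  (2-31/3)²=625/9
  (15-31/3)²=196/9
  (10-31/3)²=1/9
  (5-31/3)²=256/9
  (15-31/3)²=196/9
Σ(x-μ)² = 490/3
σ² = (490/3)/6 = 245/9

σ = √(245/9) ≈ 5.2175


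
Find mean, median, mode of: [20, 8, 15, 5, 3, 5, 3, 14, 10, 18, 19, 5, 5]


Sorted: [3, 3, 5, 5, 5, 5, 8, 10, 14, 15, 18, 19, 20]
Mean = 130/13 = 10
Median = 8
Freq: {20: 1, 8: 1, 15: 1, 5: 4, 3: 2, 14: 1, 10: 1, 18: 1, 19: 1}
Mode: [5]

Mean=10, Median=8, Mode=5


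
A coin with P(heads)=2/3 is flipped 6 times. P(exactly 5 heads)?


Binomial: P(X=5) = C(6,5)×p^5×(1-p)^1
= 6 × 32/243 × 1/3 = 64/243

P(X=5) = 64/243 ≈ 26.34%


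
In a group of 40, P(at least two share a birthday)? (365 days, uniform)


P(all different) = Π(365-i)/365 for i=0..39
= 0.108768
P(match) = 1 - 0.108768 = 0.891232

P ≈ 0.8912 ≈ 89.12%


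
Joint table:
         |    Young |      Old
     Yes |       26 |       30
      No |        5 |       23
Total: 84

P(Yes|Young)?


P(Yes|Young) = 26/(26+5) = 26/31

P = 26/31 ≈ 83.87%


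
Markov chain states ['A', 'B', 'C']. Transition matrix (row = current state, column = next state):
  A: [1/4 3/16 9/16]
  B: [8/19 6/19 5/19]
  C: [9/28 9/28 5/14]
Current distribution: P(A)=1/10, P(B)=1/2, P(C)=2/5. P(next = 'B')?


P(next=B) = Σᵢ P(now=i)×P(i→B)
= 1/10×3/16 + 1/2×6/19 + 2/5×9/28
= 3/160 + 3/19 + 9/70 = 1299/4256

P = 1299/4256 ≈ 0.3052


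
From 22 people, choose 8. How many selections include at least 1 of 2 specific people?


Complement: C(22,8) - C(20,8) = 319770 - 125970 = 193800

193800


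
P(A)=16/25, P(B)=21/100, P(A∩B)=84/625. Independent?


P(A)×P(B) = 84/625
P(A∩B) = 84/625
Equal ✓ → Independent

Yes, independent


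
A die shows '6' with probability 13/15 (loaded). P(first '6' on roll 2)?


Geometric: P(X=2) = (1-p)^(k-1)×p = (2/15)^1×13/15 = 26/225

P(X=2) = 26/225 ≈ 11.56%


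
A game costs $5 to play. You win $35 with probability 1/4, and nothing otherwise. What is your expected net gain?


E[gain] = (35-5)×1/4 + (-5)×3/4
= 15/2 - 15/4 = 15/4

Expected net gain = $15/4 ≈ $3.75


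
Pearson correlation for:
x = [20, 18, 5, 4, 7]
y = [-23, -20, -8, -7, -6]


n=5, Σx=54, Σy=-64, Σxy=-930, Σx²=814, Σy²=1078
r = (5×(-930) - 54×(-64))/√((5×814 - 54²)(5×1078 - (-64)²))
= -1194/√(1154×1294) = -1194/√1493276 ≈ -1194/1221.9967 ≈ -0.9771

r ≈ -0.9771


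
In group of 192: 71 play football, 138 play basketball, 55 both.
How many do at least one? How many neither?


|A∪B| = 71+138-55 = 154
Neither = 192-154 = 38

At least one: 154; Neither: 38


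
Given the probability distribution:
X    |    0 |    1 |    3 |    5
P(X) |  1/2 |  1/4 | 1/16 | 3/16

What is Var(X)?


E[X] = 11/8
E[X²] = 11/2
Var(X) = E[X²] - (E[X])² = 11/2 - 121/64 = 231/64

Var(X) = 231/64 ≈ 3.6094


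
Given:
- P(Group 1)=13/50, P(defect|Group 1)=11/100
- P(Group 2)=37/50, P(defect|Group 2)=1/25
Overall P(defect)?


P(B) = Σ P(B|Aᵢ)×P(Aᵢ)
  11/100×13/50 = 143/5000
  1/25×37/50 = 37/1250
Sum = 291/5000

P(defect) = 291/5000 ≈ 5.82%


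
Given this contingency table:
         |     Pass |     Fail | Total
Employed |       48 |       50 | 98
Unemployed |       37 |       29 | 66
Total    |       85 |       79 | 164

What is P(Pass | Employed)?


P(Pass | Employed) = 48/(48+50) = 48/98 = 24/49

P(Pass|Employed) = 24/49 ≈ 48.98%


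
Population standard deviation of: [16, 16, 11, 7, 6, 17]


Mean = 73/6
  (16-73/6)²=529/36
  (16-73/6)²=529/36
  (11-73/6)²=49/36
  (7-73/6)²=961/36
  (6-73/6)²=1369/36
  (17-73/6)²=841/36
Σ(x-μ)² = 713/6
σ² = (713/6)/6 = 713/36

σ = √(713/36) ≈ 4.4503


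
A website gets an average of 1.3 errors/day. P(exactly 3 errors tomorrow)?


Poisson(λ=1.3): P(X=3) = e^(-λ)×λ^k/k!
= e^(-1.3) × 1.3^3 / 3!
≈ 0.272531793 × 2.197 / 6 ≈ 0.099792

P(X=3) ≈ 0.099792 ≈ 9.98%


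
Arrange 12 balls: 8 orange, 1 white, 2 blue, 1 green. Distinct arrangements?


12!/(8!×1!×2!×1!) = 5940

5940


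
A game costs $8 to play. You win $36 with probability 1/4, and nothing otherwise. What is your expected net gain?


E[gain] = (36-8)×1/4 + (-8)×3/4
= 7 - 6 = 1

Expected net gain = $1 ≈ $1.00


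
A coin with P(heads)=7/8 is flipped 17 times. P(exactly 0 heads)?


Binomial: P(X=0) = C(17,0)×p^0×(1-p)^17
= 1 × 1 × 1/2251799813685248 = 1/2251799813685248

P(X=0) = 1/2251799813685248 ≈ 0.00%


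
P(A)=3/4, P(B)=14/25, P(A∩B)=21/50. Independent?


P(A)×P(B) = 21/50
P(A∩B) = 21/50
Equal ✓ → Independent

Yes, independent


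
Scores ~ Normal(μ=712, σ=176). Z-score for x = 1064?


z = (x - μ)/σ = (1064 - 712)/176 = 2.0

z = 2.0


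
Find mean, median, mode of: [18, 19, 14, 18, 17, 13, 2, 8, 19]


Sorted: [2, 8, 13, 14, 17, 18, 18, 19, 19]
Mean = 128/9
Median = 17
Freq: {18: 2, 19: 2, 14: 1, 17: 1, 13: 1, 2: 1, 8: 1}
Mode: [18, 19]

Mean=128/9, Median=17, Mode=[18, 19]


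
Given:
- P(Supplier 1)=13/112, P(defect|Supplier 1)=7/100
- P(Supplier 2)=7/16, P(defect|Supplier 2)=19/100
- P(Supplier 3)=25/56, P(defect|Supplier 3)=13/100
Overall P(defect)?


P(B) = Σ P(B|Aᵢ)×P(Aᵢ)
  7/100×13/112 = 13/1600
  19/100×7/16 = 133/1600
  13/100×25/56 = 13/224
Sum = 209/1400

P(defect) = 209/1400 ≈ 14.93%


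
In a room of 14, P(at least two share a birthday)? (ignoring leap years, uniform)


P(all different) = Π(365-i)/365 for i=0..13
= 0.776897
P(match) = 1 - 0.776897 = 0.223103

P ≈ 0.2231 ≈ 22.31%


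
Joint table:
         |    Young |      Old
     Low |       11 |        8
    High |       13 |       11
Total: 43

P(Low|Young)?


P(Low|Young) = 11/(11+13) = 11/24

P = 11/24 ≈ 45.83%


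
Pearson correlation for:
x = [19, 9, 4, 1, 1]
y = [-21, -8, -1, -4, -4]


n=5, Σx=34, Σy=-38, Σxy=-483, Σx²=460, Σy²=538
r = (5×(-483) - 34×(-38))/√((5×460 - 34²)(5×538 - (-38)²))
= -1123/√(1144×1246) = -1123/√1425424 ≈ -1123/1193.9112 ≈ -0.9406

r ≈ -0.9406


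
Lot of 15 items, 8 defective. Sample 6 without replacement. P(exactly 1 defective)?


Hypergeometric: C(8,1)×C(7,5)/C(15,6)
= 8×21/5005 = 24/715

P(X=1) = 24/715 ≈ 3.36%


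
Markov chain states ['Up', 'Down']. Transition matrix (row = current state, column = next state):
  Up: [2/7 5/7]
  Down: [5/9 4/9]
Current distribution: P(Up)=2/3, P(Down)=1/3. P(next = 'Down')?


P(next=Down) = Σᵢ P(now=i)×P(i→Down)
= 2/3×5/7 + 1/3×4/9
= 10/21 + 4/27 = 118/189

P = 118/189 ≈ 0.6243


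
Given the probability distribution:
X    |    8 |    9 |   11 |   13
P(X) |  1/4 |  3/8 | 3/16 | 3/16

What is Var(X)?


E[X] = 79/8
E[X²] = 403/4
Var(X) = E[X²] - (E[X])² = 403/4 - 6241/64 = 207/64

Var(X) = 207/64 ≈ 3.2344


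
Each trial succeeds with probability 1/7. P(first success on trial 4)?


Geometric: P(X=4) = (1-p)^(k-1)×p = (6/7)^3×1/7 = 216/2401

P(X=4) = 216/2401 ≈ 9.00%


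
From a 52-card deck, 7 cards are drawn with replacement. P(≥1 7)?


P(not a 7) = 48/52 = 12/13
P(none in 7 draws) = (12/13)^7 = 35831808/62748517
P(≥1 7) = 1 - 35831808/62748517 = 26916709/62748517

P = 26916709/62748517 ≈ 42.90%


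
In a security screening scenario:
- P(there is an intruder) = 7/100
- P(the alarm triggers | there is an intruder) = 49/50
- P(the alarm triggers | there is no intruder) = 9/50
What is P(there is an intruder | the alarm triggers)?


Using Bayes' theorem:
P(A|B) = P(B|A)·P(A) / P(B)

P(the alarm triggers) = 49/50 × 7/100 + 9/50 × 93/100
= 343/5000 + 837/5000 = 59/250

P(there is an intruder|the alarm triggers) = (343/5000) / (59/250) = 343/1180

P(there is an intruder|the alarm triggers) = 343/1180 ≈ 29.07%


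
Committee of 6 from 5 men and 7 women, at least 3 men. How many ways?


Count by #men:
  3M,3W: C(5,3)×C(7,3)=350
  4M,2W: C(5,4)×C(7,2)=105
  5M,1W: C(5,5)×C(7,1)=7
Total = 462

462


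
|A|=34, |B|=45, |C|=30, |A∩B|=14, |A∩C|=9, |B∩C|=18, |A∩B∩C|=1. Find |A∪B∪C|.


|A∪B∪C| = 34+45+30-14-9-18+1 = 69

|A∪B∪C| = 69


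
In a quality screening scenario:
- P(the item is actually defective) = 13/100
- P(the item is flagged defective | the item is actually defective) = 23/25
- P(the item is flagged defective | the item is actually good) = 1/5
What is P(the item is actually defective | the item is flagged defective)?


Using Bayes' theorem:
P(A|B) = P(B|A)·P(A) / P(B)

P(the item is flagged defective) = 23/25 × 13/100 + 1/5 × 87/100
= 299/2500 + 87/500 = 367/1250

P(the item is actually defective|the item is flagged defective) = (299/2500) / (367/1250) = 299/734

P(the item is actually defective|the item is flagged defective) = 299/734 ≈ 40.74%


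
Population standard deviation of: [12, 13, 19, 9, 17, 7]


Mean = 77/6
  (12-77/6)²=25/36
  (13-77/6)²=1/36
  (19-77/6)²=1369/36
  (9-77/6)²=529/36
  (17-77/6)²=625/36
  (7-77/6)²=1225/36
Σ(x-μ)² = 629/6
σ² = (629/6)/6 = 629/36

σ = √(629/36) ≈ 4.1800


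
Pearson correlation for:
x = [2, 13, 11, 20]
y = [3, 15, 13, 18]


n=4, Σx=46, Σy=49, Σxy=704, Σx²=694, Σy²=727
r = (4×704 - 46×49)/√((4×694 - 46²)(4×727 - 49²))
= 562/√(660×507) = 562/√334620 ≈ 562/578.4635 ≈ 0.9715

r ≈ 0.9715


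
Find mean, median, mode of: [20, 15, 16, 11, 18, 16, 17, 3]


Sorted: [3, 11, 15, 16, 16, 17, 18, 20]
Mean = 116/8 = 29/2
Median = 16
Freq: {20: 1, 15: 1, 16: 2, 11: 1, 18: 1, 17: 1, 3: 1}
Mode: [16]

Mean=29/2, Median=16, Mode=16


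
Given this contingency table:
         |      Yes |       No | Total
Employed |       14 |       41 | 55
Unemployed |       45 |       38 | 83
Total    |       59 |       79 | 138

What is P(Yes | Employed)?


P(Yes | Employed) = 14/(14+41) = 14/55

P(Yes|Employed) = 14/55 ≈ 25.45%
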